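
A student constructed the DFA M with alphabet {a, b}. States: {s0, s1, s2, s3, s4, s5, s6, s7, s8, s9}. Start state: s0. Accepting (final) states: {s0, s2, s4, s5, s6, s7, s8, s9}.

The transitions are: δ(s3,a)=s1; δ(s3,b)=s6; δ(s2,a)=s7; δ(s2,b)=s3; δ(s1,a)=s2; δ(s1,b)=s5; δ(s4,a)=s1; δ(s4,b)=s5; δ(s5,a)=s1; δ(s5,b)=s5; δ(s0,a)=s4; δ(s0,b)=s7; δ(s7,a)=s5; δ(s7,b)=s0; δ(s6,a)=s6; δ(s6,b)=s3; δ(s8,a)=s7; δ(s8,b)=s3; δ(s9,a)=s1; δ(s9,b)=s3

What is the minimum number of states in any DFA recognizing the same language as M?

6

Reachable states from the start: {s0,s1,s2,s3,s4,s5,s6,s7}. Unreachable: {s8,s9} — drop them.
P0 = {s0,s2,s4,s5,s6,s7} | {s1,s3}.
On input a, block {s0,s2,s4,s5,s6,s7} splits into {s0,s2,s6,s7} and {s4,s5}.
Refine {s0,s2,s6,s7} on symbol a: members go to different blocks, giving {s0,s7} and {s2,s6}.
Split {s1,s3} by δ(·,a) → {s1} and {s3}.
On input a, block {s2,s6} splits into {s2} and {s6}.
No further refinement is possible. Final partition (6 blocks): {s0,s7} | {s1} | {s4,s5} | {s2} | {s3} | {s6}.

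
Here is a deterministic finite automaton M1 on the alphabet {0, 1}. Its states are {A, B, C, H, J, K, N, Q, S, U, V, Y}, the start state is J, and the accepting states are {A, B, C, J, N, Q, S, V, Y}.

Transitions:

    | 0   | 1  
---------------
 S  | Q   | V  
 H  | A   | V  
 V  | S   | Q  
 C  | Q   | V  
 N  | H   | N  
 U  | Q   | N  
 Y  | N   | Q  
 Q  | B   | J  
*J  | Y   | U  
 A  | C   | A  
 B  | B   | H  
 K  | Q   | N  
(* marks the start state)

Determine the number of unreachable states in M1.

No path from J leads to K; the other 11 states are all reachable.

1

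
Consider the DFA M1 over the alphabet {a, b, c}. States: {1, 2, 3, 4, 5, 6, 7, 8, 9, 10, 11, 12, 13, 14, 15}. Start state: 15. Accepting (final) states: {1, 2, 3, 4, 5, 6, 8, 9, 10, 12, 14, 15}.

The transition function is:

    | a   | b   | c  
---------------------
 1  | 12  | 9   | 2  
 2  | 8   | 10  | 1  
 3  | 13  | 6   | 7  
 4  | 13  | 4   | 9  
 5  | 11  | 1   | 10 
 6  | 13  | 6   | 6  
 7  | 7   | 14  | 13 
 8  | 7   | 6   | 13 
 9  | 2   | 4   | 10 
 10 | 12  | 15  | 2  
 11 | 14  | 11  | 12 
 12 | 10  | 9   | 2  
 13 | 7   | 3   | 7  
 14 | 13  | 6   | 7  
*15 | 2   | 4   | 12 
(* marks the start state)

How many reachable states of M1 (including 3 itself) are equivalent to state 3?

States {5,11} cannot be reached from the start state, so discard them.
Initial partition by acceptance: {1,2,3,4,6,8,9,10,12,14,15} | {7,13}.
On input a, block {1,2,3,4,6,8,9,10,12,14,15} splits into {1,2,9,10,12,15} and {3,4,6,8,14}.
Refine {1,2,9,10,12,15} on symbol a: members go to different blocks, giving {1,9,10,12,15} and {2}.
Split {1,9,10,12,15} by δ(·,a) → {1,10,12} and {9,15}.
Split {3,4,6,8,14} by δ(·,c) → {3,8,14} and {4} and {6}.
The partition is now stable with 7 blocks: {1,10,12} | {7,13} | {3,8,14} | {2} | {9,15} | {4} | {6}.
State 3 belongs to the block {3,8,14}, which has 3 states.

3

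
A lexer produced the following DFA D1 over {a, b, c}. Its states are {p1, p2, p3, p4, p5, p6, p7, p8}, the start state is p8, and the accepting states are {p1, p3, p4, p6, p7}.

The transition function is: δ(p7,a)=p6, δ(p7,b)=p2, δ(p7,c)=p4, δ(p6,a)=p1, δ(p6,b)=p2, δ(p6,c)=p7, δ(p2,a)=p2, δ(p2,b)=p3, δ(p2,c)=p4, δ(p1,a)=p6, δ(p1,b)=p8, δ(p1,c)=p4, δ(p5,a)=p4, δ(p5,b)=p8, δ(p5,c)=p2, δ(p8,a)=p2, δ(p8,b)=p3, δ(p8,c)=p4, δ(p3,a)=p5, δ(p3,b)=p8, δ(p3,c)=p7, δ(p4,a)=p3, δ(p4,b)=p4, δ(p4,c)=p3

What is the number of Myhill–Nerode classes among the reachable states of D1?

6

All states are reachable from the start state.
P0 = {p1,p3,p4,p6,p7} | {p2,p5,p8}.
Split {p1,p3,p4,p6,p7} by δ(·,a) → {p1,p4,p6,p7} and {p3}.
Split {p1,p4,p6,p7} by δ(·,a) → {p1,p6,p7} and {p4}.
Split {p1,p6,p7} by δ(·,c) → {p1,p7} and {p6}.
On input a, block {p2,p5,p8} splits into {p2,p8} and {p5}.
The partition is now stable with 6 blocks: {p1,p7} | {p2,p8} | {p3} | {p4} | {p6} | {p5}.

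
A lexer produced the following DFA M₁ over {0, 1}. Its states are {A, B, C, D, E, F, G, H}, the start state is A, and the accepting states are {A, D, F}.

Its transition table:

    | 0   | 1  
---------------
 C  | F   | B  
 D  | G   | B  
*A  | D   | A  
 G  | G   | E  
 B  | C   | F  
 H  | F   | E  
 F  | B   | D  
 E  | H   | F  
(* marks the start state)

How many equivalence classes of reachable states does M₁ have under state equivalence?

P0 = {A,D,F} | {B,C,E,G,H}.
Refine {A,D,F} on symbol 0: members go to different blocks, giving {D,F} and {A}.
Split {D,F} by δ(·,1) → {D} and {F}.
On input 0, block {B,C,E,G,H} splits into {B,E,G} and {C,H}.
Refine {B,E,G} on symbol 0: members go to different blocks, giving {B,E} and {G}.
Stable partition: {D} | {B,E} | {A} | {F} | {C,H} | {G} — 6 equivalence classes.

6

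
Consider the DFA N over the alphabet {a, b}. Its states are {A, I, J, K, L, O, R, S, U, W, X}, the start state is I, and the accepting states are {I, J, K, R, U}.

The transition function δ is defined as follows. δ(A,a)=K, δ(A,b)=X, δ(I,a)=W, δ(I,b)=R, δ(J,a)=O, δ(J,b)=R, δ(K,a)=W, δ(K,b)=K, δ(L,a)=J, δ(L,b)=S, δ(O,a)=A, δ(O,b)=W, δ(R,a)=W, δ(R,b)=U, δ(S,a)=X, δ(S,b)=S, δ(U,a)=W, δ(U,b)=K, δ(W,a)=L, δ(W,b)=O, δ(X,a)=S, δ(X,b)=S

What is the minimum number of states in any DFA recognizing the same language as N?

4

Initial partition by acceptance: {I,J,K,R,U} | {A,L,O,S,W,X}.
Refine {A,L,O,S,W,X} on symbol a: members go to different blocks, giving {O,S,W,X} and {A,L}.
Refine {O,S,W,X} on symbol a: members go to different blocks, giving {O,W} and {S,X}.
No further refinement is possible. Final partition (4 blocks): {I,J,K,R,U} | {O,W} | {A,L} | {S,X}.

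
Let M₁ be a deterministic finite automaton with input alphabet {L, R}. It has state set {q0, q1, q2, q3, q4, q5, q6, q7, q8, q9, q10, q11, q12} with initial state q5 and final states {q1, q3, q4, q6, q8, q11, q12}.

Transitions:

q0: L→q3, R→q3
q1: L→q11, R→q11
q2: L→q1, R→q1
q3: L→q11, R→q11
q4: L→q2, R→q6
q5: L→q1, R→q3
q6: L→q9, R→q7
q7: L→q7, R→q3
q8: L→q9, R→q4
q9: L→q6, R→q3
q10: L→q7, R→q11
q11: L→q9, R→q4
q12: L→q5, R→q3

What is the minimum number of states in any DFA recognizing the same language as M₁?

7

First remove the unreachable states {q0,q8,q10,q12}; 9 states remain.
Initial partition by acceptance: {q1,q3,q4,q6,q11} | {q2,q5,q7,q9}.
Refine {q1,q3,q4,q6,q11} on symbol L: members go to different blocks, giving {q4,q6,q11} and {q1,q3}.
Refine {q4,q6,q11} on symbol R: members go to different blocks, giving {q4,q11} and {q6}.
Refine {q4,q11} on symbol R: members go to different blocks, giving {q4} and {q11}.
Refine {q2,q5,q7,q9} on symbol L: members go to different blocks, giving {q2,q5} and {q7} and {q9}.
No further refinement is possible. Final partition (7 blocks): {q4} | {q2,q5} | {q1,q3} | {q6} | {q11} | {q7} | {q9}.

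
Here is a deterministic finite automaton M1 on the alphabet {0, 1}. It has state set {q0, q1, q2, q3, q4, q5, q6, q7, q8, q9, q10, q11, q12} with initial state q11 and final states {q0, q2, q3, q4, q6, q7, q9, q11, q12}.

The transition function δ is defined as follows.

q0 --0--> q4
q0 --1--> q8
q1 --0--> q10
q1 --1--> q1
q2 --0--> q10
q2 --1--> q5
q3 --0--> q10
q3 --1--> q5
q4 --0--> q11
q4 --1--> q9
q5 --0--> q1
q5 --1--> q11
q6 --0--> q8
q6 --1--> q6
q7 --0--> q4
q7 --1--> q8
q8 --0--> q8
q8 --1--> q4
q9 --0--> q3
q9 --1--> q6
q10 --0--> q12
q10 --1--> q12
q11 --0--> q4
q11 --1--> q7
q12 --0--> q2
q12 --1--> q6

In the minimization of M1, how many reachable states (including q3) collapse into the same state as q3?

2

First remove the unreachable states {q0}; 12 states remain.
Start with accepting vs non-accepting: {q2,q3,q4,q6,q7,q9,q11,q12} | {q1,q5,q8,q10}.
On input 0, block {q2,q3,q4,q6,q7,q9,q11,q12} splits into {q4,q7,q9,q11,q12} and {q2,q3,q6}.
On input 0, block {q4,q7,q9,q11,q12} splits into {q4,q7,q11} and {q9,q12}.
Split {q4,q7,q11} by δ(·,1) → {q4} and {q7} and {q11}.
On input 0, block {q1,q5,q8,q10} splits into {q1,q5,q8} and {q10}.
On input 0, block {q1,q5,q8} splits into {q5,q8} and {q1}.
On input 0, block {q5,q8} splits into {q5} and {q8}.
On input 0, block {q2,q3,q6} splits into {q2,q3} and {q6}.
No further refinement is possible. Final partition (10 blocks): {q4} | {q5} | {q2,q3} | {q9,q12} | {q7} | {q11} | {q10} | {q1} | {q8} | {q6}.
State q3 belongs to the block {q2,q3}, which has 2 states.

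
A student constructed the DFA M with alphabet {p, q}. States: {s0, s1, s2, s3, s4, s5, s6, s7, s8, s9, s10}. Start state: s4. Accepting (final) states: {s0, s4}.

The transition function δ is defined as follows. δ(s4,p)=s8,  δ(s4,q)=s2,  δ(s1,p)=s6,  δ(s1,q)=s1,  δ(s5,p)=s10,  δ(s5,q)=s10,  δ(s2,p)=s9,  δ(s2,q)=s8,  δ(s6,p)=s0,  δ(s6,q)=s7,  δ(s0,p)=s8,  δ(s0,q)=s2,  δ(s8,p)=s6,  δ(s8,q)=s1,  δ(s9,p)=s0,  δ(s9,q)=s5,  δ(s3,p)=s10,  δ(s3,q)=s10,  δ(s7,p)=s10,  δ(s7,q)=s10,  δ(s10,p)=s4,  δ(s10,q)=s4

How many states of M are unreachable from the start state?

BFS from s4 reaches {s0, s1, s2, s4, s5, s6, s7, s8, s9, s10}; the 1 state(s) s3 are never visited.

1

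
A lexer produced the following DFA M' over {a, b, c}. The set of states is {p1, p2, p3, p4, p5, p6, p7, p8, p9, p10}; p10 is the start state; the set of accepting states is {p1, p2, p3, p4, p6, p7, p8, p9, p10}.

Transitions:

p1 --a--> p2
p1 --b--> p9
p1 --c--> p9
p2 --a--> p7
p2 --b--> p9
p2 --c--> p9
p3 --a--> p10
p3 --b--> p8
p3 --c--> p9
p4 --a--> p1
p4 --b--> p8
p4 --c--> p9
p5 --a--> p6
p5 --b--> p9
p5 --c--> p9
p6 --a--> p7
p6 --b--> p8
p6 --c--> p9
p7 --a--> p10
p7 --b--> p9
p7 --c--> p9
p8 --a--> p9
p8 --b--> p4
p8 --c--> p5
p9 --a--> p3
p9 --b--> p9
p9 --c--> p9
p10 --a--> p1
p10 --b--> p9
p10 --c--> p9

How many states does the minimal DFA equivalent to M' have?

5

Every state is reachable, so we keep all 10.
Start with accepting vs non-accepting: {p1,p2,p3,p4,p6,p7,p8,p9,p10} | {p5}.
Refine {p1,p2,p3,p4,p6,p7,p8,p9,p10} on symbol c: members go to different blocks, giving {p1,p2,p3,p4,p6,p7,p9,p10} and {p8}.
Refine {p1,p2,p3,p4,p6,p7,p9,p10} on symbol b: members go to different blocks, giving {p1,p2,p7,p9,p10} and {p3,p4,p6}.
On input a, block {p1,p2,p7,p9,p10} splits into {p1,p2,p7,p10} and {p9}.
No further refinement is possible. Final partition (5 blocks): {p1,p2,p7,p10} | {p5} | {p8} | {p3,p4,p6} | {p9}.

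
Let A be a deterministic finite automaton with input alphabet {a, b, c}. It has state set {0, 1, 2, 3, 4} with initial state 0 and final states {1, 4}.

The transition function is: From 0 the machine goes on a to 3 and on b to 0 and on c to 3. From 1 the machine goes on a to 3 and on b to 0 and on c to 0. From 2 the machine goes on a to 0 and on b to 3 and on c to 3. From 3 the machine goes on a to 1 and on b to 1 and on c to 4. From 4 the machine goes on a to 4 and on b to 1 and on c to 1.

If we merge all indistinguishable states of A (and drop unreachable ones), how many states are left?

4

Reachable states from the start: {0,1,3,4}. Unreachable: {2} — drop them.
Initial partition by acceptance: {1,4} | {0,3}.
On input a, block {1,4} splits into {1} and {4}.
Refine {0,3} on symbol a: members go to different blocks, giving {0} and {3}.
Stable partition: {1} | {0} | {4} | {3} — 4 equivalence classes.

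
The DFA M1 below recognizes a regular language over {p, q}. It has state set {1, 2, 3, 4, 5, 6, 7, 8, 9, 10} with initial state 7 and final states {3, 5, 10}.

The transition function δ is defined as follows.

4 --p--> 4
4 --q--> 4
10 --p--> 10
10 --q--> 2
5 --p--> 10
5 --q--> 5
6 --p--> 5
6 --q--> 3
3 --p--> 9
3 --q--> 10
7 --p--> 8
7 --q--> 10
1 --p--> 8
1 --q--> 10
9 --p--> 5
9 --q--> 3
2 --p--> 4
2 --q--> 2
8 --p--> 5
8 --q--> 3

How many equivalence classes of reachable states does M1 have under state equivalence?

States {1,6} cannot be reached from the start state, so discard them.
P0 = {3,5,10} | {2,4,7,8,9}.
Split {3,5,10} by δ(·,p) → {5,10} and {3}.
Refine {5,10} on symbol q: members go to different blocks, giving {5} and {10}.
Split {2,4,7,8,9} by δ(·,p) → {2,4,7} and {8,9}.
Refine {2,4,7} on symbol p: members go to different blocks, giving {2,4} and {7}.
No further refinement is possible. Final partition (6 blocks): {5} | {2,4} | {3} | {10} | {8,9} | {7}.

6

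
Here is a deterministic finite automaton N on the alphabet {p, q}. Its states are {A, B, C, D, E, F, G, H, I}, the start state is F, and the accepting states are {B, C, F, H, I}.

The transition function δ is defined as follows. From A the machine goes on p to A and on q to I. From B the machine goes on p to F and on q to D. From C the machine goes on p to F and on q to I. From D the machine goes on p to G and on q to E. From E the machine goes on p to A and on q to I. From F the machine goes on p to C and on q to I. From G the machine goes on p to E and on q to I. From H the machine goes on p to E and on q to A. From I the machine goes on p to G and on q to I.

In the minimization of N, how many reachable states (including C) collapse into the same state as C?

Reachable states from the start: {A,C,E,F,G,I}. Unreachable: {B,D,H} — drop them.
Initial partition by acceptance: {C,F,I} | {A,E,G}.
Split {C,F,I} by δ(·,p) → {C,F} and {I}.
The partition is now stable with 3 blocks: {C,F} | {A,E,G} | {I}.
State C belongs to the block {C,F}, which has 2 states.

2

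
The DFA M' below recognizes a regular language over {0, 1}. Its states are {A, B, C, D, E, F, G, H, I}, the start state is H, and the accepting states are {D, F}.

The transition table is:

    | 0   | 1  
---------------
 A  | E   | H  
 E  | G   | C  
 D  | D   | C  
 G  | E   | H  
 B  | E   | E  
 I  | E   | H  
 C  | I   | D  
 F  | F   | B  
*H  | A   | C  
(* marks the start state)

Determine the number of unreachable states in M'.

2

BFS from H reaches {A, C, D, E, G, H, I}; the 2 state(s) B, F are never visited.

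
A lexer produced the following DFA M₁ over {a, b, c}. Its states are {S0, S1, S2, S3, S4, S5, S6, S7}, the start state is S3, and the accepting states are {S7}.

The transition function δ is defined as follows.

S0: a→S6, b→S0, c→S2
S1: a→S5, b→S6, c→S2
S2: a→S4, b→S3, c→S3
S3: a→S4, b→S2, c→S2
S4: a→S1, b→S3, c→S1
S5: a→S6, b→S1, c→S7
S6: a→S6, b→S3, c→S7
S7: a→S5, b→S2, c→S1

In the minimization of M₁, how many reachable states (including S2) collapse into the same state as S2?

Reachable states from the start: {S1,S2,S3,S4,S5,S6,S7}. Unreachable: {S0} — drop them.
P0 = {S7} | {S1,S2,S3,S4,S5,S6}.
Split {S1,S2,S3,S4,S5,S6} by δ(·,c) → {S1,S2,S3,S4} and {S5,S6}.
On input a, block {S1,S2,S3,S4} splits into {S2,S3,S4} and {S1}.
Split {S2,S3,S4} by δ(·,a) → {S2,S3} and {S4}.
Refine {S5,S6} on symbol b: members go to different blocks, giving {S5} and {S6}.
Stable partition: {S7} | {S2,S3} | {S5} | {S1} | {S4} | {S6} — 6 equivalence classes.
The equivalence class containing S2 is {S2,S3}, of size 2.

2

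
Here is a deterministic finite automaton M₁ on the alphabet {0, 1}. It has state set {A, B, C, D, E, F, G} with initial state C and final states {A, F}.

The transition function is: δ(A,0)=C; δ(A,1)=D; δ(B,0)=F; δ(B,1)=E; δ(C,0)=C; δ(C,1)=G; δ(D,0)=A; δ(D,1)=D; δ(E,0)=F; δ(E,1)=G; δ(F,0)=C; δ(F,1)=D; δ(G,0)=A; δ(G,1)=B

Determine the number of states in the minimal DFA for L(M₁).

P0 = {A,F} | {B,C,D,E,G}.
On input 0, block {B,C,D,E,G} splits into {B,D,E,G} and {C}.
No further refinement is possible. Final partition (3 blocks): {A,F} | {B,D,E,G} | {C}.

3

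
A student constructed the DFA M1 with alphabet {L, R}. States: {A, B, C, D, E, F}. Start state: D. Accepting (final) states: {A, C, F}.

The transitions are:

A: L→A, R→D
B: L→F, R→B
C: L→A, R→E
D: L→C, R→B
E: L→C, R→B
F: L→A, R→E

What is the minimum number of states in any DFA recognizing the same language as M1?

Initial partition by acceptance: {A,C,F} | {B,D,E}.
Stable partition: {A,C,F} | {B,D,E} — 2 equivalence classes.

2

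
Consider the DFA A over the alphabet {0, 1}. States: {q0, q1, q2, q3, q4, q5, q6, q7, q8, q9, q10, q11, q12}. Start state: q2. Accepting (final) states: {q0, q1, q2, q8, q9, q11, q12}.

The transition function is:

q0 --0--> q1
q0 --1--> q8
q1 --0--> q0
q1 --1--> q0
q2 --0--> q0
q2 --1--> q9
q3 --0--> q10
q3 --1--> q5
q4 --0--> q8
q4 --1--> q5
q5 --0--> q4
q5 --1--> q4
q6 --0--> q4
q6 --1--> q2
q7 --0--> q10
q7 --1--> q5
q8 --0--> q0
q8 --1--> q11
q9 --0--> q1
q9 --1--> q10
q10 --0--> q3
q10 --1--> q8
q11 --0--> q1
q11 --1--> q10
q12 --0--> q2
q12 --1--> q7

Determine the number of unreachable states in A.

No path from q2 leads to q6, q7, q12; the other 10 states are all reachable.

3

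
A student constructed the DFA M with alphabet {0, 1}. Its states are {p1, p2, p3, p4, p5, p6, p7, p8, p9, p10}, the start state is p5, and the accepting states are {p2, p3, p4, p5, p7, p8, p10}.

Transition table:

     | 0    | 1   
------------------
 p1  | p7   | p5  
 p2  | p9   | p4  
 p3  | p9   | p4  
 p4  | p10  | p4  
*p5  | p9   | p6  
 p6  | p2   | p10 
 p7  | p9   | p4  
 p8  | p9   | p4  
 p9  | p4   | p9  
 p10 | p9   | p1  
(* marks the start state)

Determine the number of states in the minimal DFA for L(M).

First remove the unreachable states {p3,p8}; 8 states remain.
Start with accepting vs non-accepting: {p2,p4,p5,p7,p10} | {p1,p6,p9}.
On input 0, block {p2,p4,p5,p7,p10} splits into {p2,p5,p7,p10} and {p4}.
On input 1, block {p2,p5,p7,p10} splits into {p2,p7} and {p5,p10}.
Refine {p1,p6,p9} on symbol 0: members go to different blocks, giving {p1,p6} and {p9}.
The partition is now stable with 5 blocks: {p2,p7} | {p1,p6} | {p4} | {p5,p10} | {p9}.

5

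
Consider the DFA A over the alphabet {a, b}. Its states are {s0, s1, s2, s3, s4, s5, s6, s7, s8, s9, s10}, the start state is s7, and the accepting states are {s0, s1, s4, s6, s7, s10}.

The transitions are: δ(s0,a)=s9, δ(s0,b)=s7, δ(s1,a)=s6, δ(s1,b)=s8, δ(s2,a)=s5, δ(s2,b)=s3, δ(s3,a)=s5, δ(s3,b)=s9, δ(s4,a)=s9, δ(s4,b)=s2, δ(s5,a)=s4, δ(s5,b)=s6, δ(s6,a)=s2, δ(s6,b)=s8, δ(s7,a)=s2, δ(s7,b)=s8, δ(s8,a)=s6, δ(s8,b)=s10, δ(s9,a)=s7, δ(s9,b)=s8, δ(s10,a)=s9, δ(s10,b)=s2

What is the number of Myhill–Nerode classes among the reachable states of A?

7

Reachable states from the start: {s2,s3,s4,s5,s6,s7,s8,s9,s10}. Unreachable: {s0,s1} — drop them.
P0 = {s4,s6,s7,s10} | {s2,s3,s5,s8,s9}.
On input a, block {s2,s3,s5,s8,s9} splits into {s5,s8,s9} and {s2,s3}.
On input a, block {s4,s6,s7,s10} splits into {s4,s10} and {s6,s7}.
Split {s5,s8,s9} by δ(·,a) → {s8,s9} and {s5}.
On input b, block {s8,s9} splits into {s8} and {s9}.
Refine {s2,s3} on symbol b: members go to different blocks, giving {s2} and {s3}.
No further refinement is possible. Final partition (7 blocks): {s4,s10} | {s8} | {s2} | {s6,s7} | {s5} | {s9} | {s3}.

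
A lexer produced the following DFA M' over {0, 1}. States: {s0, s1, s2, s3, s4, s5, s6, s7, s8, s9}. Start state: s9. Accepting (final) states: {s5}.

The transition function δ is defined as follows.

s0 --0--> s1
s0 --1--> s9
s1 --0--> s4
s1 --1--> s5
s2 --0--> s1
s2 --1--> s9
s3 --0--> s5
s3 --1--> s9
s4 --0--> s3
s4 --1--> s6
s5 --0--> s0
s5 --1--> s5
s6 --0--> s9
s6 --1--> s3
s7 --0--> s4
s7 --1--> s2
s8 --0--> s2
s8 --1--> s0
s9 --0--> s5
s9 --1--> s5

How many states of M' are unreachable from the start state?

3

No path from s9 leads to s2, s7, s8; the other 7 states are all reachable.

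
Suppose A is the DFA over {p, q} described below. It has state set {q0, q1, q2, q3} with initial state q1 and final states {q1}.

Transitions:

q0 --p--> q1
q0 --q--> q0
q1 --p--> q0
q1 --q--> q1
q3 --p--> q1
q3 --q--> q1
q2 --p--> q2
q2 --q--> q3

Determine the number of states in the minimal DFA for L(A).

First remove the unreachable states {q2,q3}; 2 states remain.
P0 = {q1} | {q0}.
The partition is now stable with 2 blocks: {q1} | {q0}.

2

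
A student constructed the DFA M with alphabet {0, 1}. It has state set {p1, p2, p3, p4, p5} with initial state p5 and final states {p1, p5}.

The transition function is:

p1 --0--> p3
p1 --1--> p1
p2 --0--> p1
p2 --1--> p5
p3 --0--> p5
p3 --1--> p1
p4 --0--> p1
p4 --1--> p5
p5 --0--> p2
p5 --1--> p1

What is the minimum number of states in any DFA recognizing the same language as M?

States {p4} cannot be reached from the start state, so discard them.
Initial partition by acceptance: {p1,p5} | {p2,p3}.
Stable partition: {p1,p5} | {p2,p3} — 2 equivalence classes.

2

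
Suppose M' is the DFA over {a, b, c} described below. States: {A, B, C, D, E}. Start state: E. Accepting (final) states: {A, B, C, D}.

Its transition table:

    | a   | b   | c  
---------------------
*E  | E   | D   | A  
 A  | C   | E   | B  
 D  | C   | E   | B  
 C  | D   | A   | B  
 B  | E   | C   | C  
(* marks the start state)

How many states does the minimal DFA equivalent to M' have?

P0 = {A,B,C,D} | {E}.
Refine {A,B,C,D} on symbol a: members go to different blocks, giving {A,C,D} and {B}.
Refine {A,C,D} on symbol b: members go to different blocks, giving {A,D} and {C}.
No further refinement is possible. Final partition (4 blocks): {A,D} | {E} | {B} | {C}.

4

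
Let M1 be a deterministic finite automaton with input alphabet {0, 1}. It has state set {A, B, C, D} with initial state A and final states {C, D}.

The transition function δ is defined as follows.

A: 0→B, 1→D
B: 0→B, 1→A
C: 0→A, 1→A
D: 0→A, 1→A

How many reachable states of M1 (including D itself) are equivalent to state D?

1

Reachable states from the start: {A,B,D}. Unreachable: {C} — drop them.
Initial partition by acceptance: {D} | {A,B}.
On input 1, block {A,B} splits into {A} and {B}.
Stable partition: {D} | {A} | {B} — 3 equivalence classes.
The equivalence class containing D is {D}, of size 1.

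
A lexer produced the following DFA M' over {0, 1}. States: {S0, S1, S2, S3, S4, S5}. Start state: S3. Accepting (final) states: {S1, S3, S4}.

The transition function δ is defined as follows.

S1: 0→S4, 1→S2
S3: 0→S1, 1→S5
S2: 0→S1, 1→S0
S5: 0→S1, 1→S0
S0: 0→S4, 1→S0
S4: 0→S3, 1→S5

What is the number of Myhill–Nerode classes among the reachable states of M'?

2

Start with accepting vs non-accepting: {S1,S3,S4} | {S0,S2,S5}.
The partition is now stable with 2 blocks: {S1,S3,S4} | {S0,S2,S5}.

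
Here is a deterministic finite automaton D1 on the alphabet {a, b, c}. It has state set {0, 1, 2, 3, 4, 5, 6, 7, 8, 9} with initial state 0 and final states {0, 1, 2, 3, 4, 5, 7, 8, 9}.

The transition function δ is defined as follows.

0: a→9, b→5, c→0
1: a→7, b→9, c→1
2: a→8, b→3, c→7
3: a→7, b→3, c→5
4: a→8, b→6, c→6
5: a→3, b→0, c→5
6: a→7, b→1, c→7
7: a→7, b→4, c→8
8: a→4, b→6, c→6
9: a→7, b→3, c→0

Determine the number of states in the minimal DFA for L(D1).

First remove the unreachable states {2}; 9 states remain.
P0 = {0,1,3,4,5,7,8,9} | {6}.
On input b, block {0,1,3,4,5,7,8,9} splits into {0,1,3,5,7,9} and {4,8}.
Refine {0,1,3,5,7,9} on symbol b: members go to different blocks, giving {0,1,3,5,9} and {7}.
On input a, block {0,1,3,5,9} splits into {1,3,9} and {0,5}.
Refine {1,3,9} on symbol c: members go to different blocks, giving {3,9} and {1}.
No further refinement is possible. Final partition (6 blocks): {3,9} | {6} | {4,8} | {7} | {0,5} | {1}.

6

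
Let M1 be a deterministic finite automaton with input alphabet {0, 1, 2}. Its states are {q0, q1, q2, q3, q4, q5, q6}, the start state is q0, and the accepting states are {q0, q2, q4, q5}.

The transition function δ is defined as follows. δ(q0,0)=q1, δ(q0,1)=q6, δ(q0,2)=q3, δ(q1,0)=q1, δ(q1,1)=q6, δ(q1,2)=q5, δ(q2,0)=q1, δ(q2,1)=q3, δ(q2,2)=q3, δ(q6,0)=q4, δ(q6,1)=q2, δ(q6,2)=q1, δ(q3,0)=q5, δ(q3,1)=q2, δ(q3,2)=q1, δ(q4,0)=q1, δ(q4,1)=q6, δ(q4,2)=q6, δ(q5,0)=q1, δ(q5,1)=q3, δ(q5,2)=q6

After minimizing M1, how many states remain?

All states are reachable from the start state.
Initial partition by acceptance: {q0,q2,q4,q5} | {q1,q3,q6}.
Refine {q1,q3,q6} on symbol 0: members go to different blocks, giving {q3,q6} and {q1}.
Stable partition: {q0,q2,q4,q5} | {q3,q6} | {q1} — 3 equivalence classes.

3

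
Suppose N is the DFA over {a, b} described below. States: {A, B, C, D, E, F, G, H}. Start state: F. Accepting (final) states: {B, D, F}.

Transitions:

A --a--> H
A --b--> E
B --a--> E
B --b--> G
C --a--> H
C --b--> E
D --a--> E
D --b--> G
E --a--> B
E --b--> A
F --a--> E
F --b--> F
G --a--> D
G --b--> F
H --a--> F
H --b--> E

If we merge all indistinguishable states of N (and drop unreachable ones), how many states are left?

First remove the unreachable states {C}; 7 states remain.
Start with accepting vs non-accepting: {B,D,F} | {A,E,G,H}.
Split {B,D,F} by δ(·,b) → {B,D} and {F}.
Refine {A,E,G,H} on symbol a: members go to different blocks, giving {E,G} and {A} and {H}.
Refine {E,G} on symbol b: members go to different blocks, giving {E} and {G}.
The partition is now stable with 6 blocks: {B,D} | {E} | {F} | {A} | {H} | {G}.

6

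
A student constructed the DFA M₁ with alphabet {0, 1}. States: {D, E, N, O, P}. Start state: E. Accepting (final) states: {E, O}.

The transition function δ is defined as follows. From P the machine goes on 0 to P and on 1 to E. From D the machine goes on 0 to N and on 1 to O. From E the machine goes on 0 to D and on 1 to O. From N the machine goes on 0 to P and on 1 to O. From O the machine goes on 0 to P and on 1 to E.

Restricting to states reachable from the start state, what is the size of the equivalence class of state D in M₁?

All states are reachable from the start state.
P0 = {E,O} | {D,N,P}.
The partition is now stable with 2 blocks: {E,O} | {D,N,P}.
The equivalence class containing D is {D,N,P}, of size 3.

3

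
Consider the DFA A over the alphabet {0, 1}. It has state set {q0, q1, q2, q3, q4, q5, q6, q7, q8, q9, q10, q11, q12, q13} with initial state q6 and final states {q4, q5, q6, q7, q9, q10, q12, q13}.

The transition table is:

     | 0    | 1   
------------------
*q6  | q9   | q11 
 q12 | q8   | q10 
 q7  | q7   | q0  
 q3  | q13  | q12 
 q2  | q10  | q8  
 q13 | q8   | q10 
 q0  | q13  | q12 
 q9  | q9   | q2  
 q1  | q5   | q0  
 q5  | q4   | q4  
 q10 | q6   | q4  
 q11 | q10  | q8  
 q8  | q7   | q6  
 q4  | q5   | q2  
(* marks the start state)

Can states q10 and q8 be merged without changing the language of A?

No

Reachable states from the start: {q0,q2,q4,q5,q6,q7,q8,q9,q10,q11,q12,q13}. Unreachable: {q1,q3} — drop them.
Initial partition by acceptance: {q4,q5,q6,q7,q9,q10,q12,q13} | {q0,q2,q8,q11}.
Refine {q4,q5,q6,q7,q9,q10,q12,q13} on symbol 0: members go to different blocks, giving {q4,q5,q6,q7,q9,q10} and {q12,q13}.
On input 1, block {q4,q5,q6,q7,q9,q10} splits into {q4,q6,q7,q9} and {q5,q10}.
Split {q4,q6,q7,q9} by δ(·,0) → {q6,q7,q9} and {q4}.
On input 0, block {q0,q2,q8,q11} splits into {q2,q11} and {q0} and {q8}.
Split {q6,q7,q9} by δ(·,1) → {q6,q9} and {q7}.
Refine {q5,q10} on symbol 0: members go to different blocks, giving {q5} and {q10}.
The partition is now stable with 9 blocks: {q6,q9} | {q2,q11} | {q12,q13} | {q5} | {q4} | {q0} | {q8} | {q7} | {q10}.
q10 and q8 end up in different blocks, so they are distinguishable. For instance, the string 'ε' is accepted from only q10.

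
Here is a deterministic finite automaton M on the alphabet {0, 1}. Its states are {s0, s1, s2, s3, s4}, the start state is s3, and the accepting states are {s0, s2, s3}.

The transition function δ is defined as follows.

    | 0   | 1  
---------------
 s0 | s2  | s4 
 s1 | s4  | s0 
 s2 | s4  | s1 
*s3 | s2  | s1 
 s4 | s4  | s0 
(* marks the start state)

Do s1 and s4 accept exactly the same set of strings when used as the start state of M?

All states are reachable from the start state.
Initial partition by acceptance: {s0,s2,s3} | {s1,s4}.
Refine {s0,s2,s3} on symbol 0: members go to different blocks, giving {s0,s3} and {s2}.
No further refinement is possible. Final partition (3 blocks): {s0,s3} | {s1,s4} | {s2}.
s1 and s4 lie in the same block of the stable partition, so they are equivalent — no string distinguishes them.

Yes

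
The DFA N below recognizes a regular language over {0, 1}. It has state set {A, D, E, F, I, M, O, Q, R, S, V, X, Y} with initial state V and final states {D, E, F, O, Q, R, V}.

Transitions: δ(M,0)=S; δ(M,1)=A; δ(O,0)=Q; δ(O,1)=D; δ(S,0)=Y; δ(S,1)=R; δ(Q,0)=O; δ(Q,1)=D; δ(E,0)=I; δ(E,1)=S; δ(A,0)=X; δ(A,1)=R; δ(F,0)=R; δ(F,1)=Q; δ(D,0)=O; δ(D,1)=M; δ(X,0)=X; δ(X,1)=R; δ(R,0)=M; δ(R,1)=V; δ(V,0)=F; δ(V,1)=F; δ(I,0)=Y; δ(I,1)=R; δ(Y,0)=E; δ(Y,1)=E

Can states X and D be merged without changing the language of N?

No

Start with accepting vs non-accepting: {D,E,F,O,Q,R,V} | {A,I,M,S,X,Y}.
Refine {D,E,F,O,Q,R,V} on symbol 0: members go to different blocks, giving {D,F,O,Q,V} and {E,R}.
On input 0, block {D,F,O,Q,V} splits into {D,O,Q,V} and {F}.
Refine {D,O,Q,V} on symbol 0: members go to different blocks, giving {D,O,Q} and {V}.
Split {D,O,Q} by δ(·,1) → {O,Q} and {D}.
Refine {A,I,M,S,X,Y} on symbol 0: members go to different blocks, giving {A,I,M,S,X} and {Y}.
Refine {A,I,M,S,X} on symbol 0: members go to different blocks, giving {A,M,X} and {I,S}.
On input 0, block {A,M,X} splits into {A,X} and {M}.
Refine {E,R} on symbol 0: members go to different blocks, giving {E} and {R}.
The partition is now stable with 10 blocks: {O,Q} | {A,X} | {E} | {F} | {V} | {D} | {Y} | {I,S} | {M} | {R}.
X and D end up in different blocks, so they are distinguishable. For instance, the string 'ε' is accepted from only D.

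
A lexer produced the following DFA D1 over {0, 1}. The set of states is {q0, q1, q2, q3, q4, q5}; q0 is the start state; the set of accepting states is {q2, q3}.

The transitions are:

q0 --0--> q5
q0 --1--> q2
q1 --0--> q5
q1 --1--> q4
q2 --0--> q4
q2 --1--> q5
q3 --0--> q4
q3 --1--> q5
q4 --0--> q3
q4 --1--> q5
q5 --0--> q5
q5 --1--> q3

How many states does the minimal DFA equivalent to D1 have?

3

Reachable states from the start: {q0,q2,q3,q4,q5}. Unreachable: {q1} — drop them.
P0 = {q2,q3} | {q0,q4,q5}.
On input 0, block {q0,q4,q5} splits into {q0,q5} and {q4}.
Stable partition: {q2,q3} | {q0,q5} | {q4} — 3 equivalence classes.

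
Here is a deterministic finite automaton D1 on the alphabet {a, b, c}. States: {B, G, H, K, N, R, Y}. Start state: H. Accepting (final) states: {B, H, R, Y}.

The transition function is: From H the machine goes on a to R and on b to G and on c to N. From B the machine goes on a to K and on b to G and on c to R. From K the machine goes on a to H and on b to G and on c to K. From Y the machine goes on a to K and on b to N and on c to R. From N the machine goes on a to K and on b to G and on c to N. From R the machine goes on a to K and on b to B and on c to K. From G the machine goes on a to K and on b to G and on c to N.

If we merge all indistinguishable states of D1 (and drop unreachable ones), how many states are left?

5

States {Y} cannot be reached from the start state, so discard them.
Start with accepting vs non-accepting: {B,H,R} | {G,K,N}.
On input a, block {B,H,R} splits into {B,R} and {H}.
On input b, block {B,R} splits into {B} and {R}.
Refine {G,K,N} on symbol a: members go to different blocks, giving {G,N} and {K}.
The partition is now stable with 5 blocks: {B} | {G,N} | {H} | {R} | {K}.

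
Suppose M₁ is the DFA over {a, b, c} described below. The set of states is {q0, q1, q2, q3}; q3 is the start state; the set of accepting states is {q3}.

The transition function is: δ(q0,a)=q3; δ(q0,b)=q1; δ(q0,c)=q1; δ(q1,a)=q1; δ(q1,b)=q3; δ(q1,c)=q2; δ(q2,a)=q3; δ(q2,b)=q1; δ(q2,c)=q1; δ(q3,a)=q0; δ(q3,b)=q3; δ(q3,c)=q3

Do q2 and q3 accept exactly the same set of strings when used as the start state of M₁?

No

All states are reachable from the start state.
Initial partition by acceptance: {q3} | {q0,q1,q2}.
Split {q0,q1,q2} by δ(·,a) → {q0,q2} and {q1}.
Stable partition: {q3} | {q0,q2} | {q1} — 3 equivalence classes.
q2 and q3 end up in different blocks, so they are distinguishable. For instance, the string 'ε' is accepted from only q3.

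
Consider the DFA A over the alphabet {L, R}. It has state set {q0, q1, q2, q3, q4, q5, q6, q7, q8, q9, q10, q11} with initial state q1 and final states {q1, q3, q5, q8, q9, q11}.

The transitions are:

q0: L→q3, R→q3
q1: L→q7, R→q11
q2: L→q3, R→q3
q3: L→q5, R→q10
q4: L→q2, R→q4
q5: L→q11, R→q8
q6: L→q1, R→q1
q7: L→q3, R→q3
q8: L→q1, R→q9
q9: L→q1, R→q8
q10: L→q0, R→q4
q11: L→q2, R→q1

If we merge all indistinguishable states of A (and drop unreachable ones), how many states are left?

States {q6} cannot be reached from the start state, so discard them.
P0 = {q1,q3,q5,q8,q9,q11} | {q0,q2,q4,q7,q10}.
On input L, block {q1,q3,q5,q8,q9,q11} splits into {q3,q5,q8,q9} and {q1,q11}.
On input L, block {q3,q5,q8,q9} splits into {q5,q8,q9} and {q3}.
Refine {q0,q2,q4,q7,q10} on symbol L: members go to different blocks, giving {q0,q2,q7} and {q4,q10}.
Stable partition: {q5,q8,q9} | {q0,q2,q7} | {q1,q11} | {q3} | {q4,q10} — 5 equivalence classes.

5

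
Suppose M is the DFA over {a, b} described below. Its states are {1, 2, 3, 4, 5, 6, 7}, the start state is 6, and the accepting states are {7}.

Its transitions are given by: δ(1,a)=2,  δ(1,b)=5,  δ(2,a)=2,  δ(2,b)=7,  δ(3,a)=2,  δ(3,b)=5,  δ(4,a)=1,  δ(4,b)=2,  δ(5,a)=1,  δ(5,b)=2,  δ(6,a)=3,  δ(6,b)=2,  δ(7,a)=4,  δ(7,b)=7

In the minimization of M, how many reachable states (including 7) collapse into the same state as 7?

1

Initial partition by acceptance: {7} | {1,2,3,4,5,6}.
Refine {1,2,3,4,5,6} on symbol b: members go to different blocks, giving {1,3,4,5,6} and {2}.
On input a, block {1,3,4,5,6} splits into {4,5,6} and {1,3}.
Stable partition: {7} | {4,5,6} | {2} | {1,3} — 4 equivalence classes.
State 7 belongs to the block {7}, which has 1 states.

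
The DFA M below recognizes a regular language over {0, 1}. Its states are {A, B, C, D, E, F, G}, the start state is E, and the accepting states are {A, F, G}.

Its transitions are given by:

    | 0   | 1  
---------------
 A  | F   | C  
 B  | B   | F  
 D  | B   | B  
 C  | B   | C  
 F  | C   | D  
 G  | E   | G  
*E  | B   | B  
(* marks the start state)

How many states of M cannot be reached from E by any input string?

2

BFS from E reaches {B, C, D, E, F}; the 2 state(s) A, G are never visited.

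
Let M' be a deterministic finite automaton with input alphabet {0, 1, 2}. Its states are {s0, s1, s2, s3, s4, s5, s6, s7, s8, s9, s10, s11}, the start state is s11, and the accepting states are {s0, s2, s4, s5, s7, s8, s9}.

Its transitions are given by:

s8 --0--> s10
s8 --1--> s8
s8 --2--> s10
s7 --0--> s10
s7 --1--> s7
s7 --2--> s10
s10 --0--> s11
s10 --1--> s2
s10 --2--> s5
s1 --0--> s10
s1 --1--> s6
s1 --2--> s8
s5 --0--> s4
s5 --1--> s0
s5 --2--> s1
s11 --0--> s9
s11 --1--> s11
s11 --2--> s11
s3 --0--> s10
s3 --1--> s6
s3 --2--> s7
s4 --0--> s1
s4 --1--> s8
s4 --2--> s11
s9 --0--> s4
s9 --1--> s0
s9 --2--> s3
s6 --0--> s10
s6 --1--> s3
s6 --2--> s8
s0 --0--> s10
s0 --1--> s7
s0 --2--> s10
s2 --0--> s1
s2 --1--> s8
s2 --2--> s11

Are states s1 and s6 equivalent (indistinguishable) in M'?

Yes

All states are reachable from the start state.
Initial partition by acceptance: {s0,s2,s4,s5,s7,s8,s9} | {s1,s3,s6,s10,s11}.
On input 0, block {s0,s2,s4,s5,s7,s8,s9} splits into {s0,s2,s4,s7,s8} and {s5,s9}.
Refine {s1,s3,s6,s10,s11} on symbol 0: members go to different blocks, giving {s1,s3,s6,s10} and {s11}.
Refine {s0,s2,s4,s7,s8} on symbol 2: members go to different blocks, giving {s0,s7,s8} and {s2,s4}.
Split {s1,s3,s6,s10} by δ(·,0) → {s1,s3,s6} and {s10}.
No further refinement is possible. Final partition (6 blocks): {s0,s7,s8} | {s1,s3,s6} | {s5,s9} | {s11} | {s2,s4} | {s10}.
s1 and s6 lie in the same block of the stable partition, so they are equivalent — no string distinguishes them.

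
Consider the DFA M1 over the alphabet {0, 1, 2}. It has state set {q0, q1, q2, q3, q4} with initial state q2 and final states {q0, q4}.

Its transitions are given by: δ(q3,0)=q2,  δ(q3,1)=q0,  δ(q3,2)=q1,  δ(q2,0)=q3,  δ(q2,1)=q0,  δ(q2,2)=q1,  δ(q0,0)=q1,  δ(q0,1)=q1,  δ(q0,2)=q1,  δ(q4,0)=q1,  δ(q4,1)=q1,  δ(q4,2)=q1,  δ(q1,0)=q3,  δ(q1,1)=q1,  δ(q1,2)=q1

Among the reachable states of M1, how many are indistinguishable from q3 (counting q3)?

2

States {q4} cannot be reached from the start state, so discard them.
Initial partition by acceptance: {q0} | {q1,q2,q3}.
On input 1, block {q1,q2,q3} splits into {q2,q3} and {q1}.
The partition is now stable with 3 blocks: {q0} | {q2,q3} | {q1}.
The equivalence class containing q3 is {q2,q3}, of size 2.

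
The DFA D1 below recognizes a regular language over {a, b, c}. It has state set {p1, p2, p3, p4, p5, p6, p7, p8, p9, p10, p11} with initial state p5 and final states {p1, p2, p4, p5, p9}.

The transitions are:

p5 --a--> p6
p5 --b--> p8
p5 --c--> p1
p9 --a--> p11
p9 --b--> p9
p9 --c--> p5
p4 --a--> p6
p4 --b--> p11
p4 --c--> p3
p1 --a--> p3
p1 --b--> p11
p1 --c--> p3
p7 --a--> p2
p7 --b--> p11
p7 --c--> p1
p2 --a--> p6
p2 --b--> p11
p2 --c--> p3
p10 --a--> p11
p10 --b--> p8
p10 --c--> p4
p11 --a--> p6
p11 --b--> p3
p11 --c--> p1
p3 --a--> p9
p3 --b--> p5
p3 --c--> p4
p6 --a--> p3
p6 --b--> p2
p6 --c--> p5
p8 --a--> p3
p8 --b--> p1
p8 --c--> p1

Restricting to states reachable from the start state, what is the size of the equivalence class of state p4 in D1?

First remove the unreachable states {p7,p10}; 9 states remain.
Initial partition by acceptance: {p1,p2,p4,p5,p9} | {p3,p6,p8,p11}.
On input b, block {p1,p2,p4,p5,p9} splits into {p1,p2,p4,p5} and {p9}.
Split {p1,p2,p4,p5} by δ(·,c) → {p1,p2,p4} and {p5}.
On input a, block {p3,p6,p8,p11} splits into {p6,p8,p11} and {p3}.
Refine {p1,p2,p4} on symbol a: members go to different blocks, giving {p2,p4} and {p1}.
On input a, block {p6,p8,p11} splits into {p6,p8} and {p11}.
On input b, block {p6,p8} splits into {p6} and {p8}.
Stable partition: {p2,p4} | {p6} | {p9} | {p5} | {p3} | {p1} | {p11} | {p8} — 8 equivalence classes.
The equivalence class containing p4 is {p2,p4}, of size 2.

2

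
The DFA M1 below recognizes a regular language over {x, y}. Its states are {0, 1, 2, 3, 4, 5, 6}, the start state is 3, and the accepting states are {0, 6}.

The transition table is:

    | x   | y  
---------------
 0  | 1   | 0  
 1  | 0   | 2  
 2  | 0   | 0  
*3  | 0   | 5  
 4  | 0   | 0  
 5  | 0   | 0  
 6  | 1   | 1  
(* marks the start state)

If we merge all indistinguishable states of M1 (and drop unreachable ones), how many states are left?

States {4,6} cannot be reached from the start state, so discard them.
Start with accepting vs non-accepting: {0} | {1,2,3,5}.
On input y, block {1,2,3,5} splits into {1,3} and {2,5}.
The partition is now stable with 3 blocks: {0} | {1,3} | {2,5}.

3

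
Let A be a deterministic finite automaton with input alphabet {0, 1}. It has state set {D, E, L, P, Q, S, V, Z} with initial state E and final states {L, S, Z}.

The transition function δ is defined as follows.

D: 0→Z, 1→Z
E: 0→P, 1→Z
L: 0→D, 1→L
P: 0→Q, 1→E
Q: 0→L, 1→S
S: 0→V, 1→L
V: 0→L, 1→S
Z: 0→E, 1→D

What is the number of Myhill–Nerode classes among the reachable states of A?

Every state is reachable, so we keep all 8.
Initial partition by acceptance: {L,S,Z} | {D,E,P,Q,V}.
Refine {L,S,Z} on symbol 1: members go to different blocks, giving {L,S} and {Z}.
On input 0, block {D,E,P,Q,V} splits into {Q,V} and {E,P} and {D}.
On input 0, block {L,S} splits into {L} and {S}.
Split {E,P} by δ(·,0) → {P} and {E}.
The partition is now stable with 7 blocks: {L} | {Q,V} | {Z} | {P} | {D} | {S} | {E}.

7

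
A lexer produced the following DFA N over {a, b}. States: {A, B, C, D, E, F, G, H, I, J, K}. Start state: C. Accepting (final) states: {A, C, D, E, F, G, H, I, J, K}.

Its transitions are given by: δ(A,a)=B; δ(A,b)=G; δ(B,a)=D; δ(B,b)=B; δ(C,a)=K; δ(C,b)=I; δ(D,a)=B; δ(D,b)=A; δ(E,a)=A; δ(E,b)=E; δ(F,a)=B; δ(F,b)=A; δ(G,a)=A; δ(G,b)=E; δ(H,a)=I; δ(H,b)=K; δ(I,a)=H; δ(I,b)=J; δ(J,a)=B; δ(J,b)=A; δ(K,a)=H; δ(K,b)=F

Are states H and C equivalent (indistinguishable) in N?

Yes

All states are reachable from the start state.
P0 = {A,C,D,E,F,G,H,I,J,K} | {B}.
Refine {A,C,D,E,F,G,H,I,J,K} on symbol a: members go to different blocks, giving {C,E,G,H,I,K} and {A,D,F,J}.
Refine {C,E,G,H,I,K} on symbol a: members go to different blocks, giving {C,H,I,K} and {E,G}.
On input b, block {C,H,I,K} splits into {C,H} and {I,K}.
Split {A,D,F,J} by δ(·,b) → {D,F,J} and {A}.
The partition is now stable with 6 blocks: {C,H} | {B} | {D,F,J} | {E,G} | {I,K} | {A}.
H and C lie in the same block of the stable partition, so they are equivalent — no string distinguishes them.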